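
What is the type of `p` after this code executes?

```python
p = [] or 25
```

'or' returns first truthy value (25, which is int)

int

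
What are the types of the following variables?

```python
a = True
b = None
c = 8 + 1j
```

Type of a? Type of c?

a is bool; c is complex

bool, complex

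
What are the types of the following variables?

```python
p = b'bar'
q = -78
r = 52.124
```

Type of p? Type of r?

p is bytes; r is float

bytes, float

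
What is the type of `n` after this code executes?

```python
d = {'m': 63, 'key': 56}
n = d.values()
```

.values() returns a dict_values view object

dict_values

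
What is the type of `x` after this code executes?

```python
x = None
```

None has type NoneType

NoneType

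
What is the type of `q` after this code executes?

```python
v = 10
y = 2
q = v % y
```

int % int returns int (10 % 2 = 0)

int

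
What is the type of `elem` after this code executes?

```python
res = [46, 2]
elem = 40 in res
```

'in' operator returns bool

bool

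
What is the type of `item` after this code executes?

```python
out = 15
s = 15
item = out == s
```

Equality comparison returns bool

bool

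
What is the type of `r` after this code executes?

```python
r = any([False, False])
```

any() returns bool

bool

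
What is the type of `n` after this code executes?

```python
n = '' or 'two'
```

'or' returns first truthy value ('two', which is str)

str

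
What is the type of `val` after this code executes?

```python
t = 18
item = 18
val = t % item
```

int % int returns int (18 % 18 = 0)

int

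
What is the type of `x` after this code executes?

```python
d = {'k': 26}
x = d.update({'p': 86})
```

dict.update() returns None

NoneType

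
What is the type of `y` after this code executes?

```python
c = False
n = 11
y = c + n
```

bool + int returns int (False is 0, so 0 + 11 = 11)

int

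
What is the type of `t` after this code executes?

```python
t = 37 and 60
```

'and' returns the last value when all truthy (60, which is int)

int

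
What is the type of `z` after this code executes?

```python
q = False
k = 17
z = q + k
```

bool + int returns int (False is 0, so 0 + 17 = 17)

int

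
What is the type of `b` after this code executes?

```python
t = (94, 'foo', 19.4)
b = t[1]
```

Index 1 of tuple is 'foo' which is str

str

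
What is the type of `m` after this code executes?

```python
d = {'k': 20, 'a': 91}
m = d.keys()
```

.keys() returns a dict_keys view object

dict_keys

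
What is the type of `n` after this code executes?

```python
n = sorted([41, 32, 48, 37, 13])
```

sorted() always returns list

list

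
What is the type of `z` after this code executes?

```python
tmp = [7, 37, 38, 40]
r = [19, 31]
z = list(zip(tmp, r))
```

list(zip(...)) returns a list of tuples

list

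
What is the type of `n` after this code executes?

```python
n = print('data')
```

print() returns None

NoneType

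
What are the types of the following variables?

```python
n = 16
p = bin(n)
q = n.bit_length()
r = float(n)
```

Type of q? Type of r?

int.bit_length() returns int; float() returns float

int, float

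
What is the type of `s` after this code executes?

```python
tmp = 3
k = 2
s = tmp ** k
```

int ** positive int returns int (3 ** 2 = 9)

int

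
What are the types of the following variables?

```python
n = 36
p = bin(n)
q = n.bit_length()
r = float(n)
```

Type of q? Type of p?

int.bit_length() returns int; bin() returns str

int, str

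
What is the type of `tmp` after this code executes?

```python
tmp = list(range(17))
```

list(range(...)) returns list

list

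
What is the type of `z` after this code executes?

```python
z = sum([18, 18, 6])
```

sum() of ints returns int

int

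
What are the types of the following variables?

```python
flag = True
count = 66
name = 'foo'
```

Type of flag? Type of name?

flag is bool; name is str

bool, str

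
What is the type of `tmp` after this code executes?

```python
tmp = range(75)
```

range() returns a range object

range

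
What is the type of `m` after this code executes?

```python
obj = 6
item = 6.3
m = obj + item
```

int + float returns float (6 + 6.3 = 12.3)

float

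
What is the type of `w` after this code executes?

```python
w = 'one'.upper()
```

str.upper() returns str

str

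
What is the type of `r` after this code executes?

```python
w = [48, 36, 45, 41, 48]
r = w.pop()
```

list.pop() returns the popped element (int here)

int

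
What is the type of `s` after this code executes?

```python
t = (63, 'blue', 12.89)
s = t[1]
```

Index 1 of tuple is 'blue' which is str

str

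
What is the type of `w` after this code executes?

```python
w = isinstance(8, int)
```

isinstance() returns bool

bool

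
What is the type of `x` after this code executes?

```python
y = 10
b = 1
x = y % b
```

int % int returns int (10 % 1 = 0)

int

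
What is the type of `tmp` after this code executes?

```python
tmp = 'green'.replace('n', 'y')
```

str.replace() returns str

str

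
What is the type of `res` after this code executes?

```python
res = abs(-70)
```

abs() of int returns int

int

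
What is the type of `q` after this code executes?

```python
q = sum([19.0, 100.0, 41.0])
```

sum() of floats returns float

float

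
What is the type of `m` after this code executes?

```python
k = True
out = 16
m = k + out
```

bool + int returns int (True is 1, so 1 + 16 = 17)

int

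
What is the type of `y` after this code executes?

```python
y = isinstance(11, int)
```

isinstance() returns bool

bool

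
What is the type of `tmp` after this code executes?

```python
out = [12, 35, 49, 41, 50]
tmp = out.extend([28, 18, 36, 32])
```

list.extend() returns None

NoneType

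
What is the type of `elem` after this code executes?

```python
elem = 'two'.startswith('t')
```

str.startswith() returns bool

bool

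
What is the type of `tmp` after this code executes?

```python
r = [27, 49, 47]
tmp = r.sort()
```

list.sort() returns None (sorts in place)

NoneType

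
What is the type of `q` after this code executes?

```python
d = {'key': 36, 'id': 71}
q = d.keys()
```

.keys() returns a dict_keys view object

dict_keys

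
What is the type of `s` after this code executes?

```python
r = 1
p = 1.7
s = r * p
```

int * float returns float (1 * 1.7 = 1.7)

float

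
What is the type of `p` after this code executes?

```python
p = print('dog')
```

print() returns None

NoneType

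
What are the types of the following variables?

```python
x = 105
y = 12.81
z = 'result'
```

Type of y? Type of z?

y is float; z is str

float, str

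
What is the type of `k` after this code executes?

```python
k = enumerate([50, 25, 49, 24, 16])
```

enumerate() returns an enumerate iterator object

enumerate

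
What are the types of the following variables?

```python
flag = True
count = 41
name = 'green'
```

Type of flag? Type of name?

flag is bool; name is str

bool, str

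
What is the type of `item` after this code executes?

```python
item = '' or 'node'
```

'or' returns first truthy value ('node', which is str)

str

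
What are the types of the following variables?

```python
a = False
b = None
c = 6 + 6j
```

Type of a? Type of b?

a is bool; b is NoneType

bool, NoneType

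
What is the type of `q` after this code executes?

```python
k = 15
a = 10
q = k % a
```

int % int returns int (15 % 10 = 5)

int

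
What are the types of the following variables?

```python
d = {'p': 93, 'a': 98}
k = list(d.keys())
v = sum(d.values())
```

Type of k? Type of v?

list(...) returns list; sum of int values returns int

list, int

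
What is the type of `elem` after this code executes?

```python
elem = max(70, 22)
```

max() of ints returns int

int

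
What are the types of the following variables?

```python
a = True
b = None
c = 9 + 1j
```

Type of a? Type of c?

a is bool; c is complex

bool, complex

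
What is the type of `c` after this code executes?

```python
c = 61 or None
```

'or' returns first truthy value (61, int)

int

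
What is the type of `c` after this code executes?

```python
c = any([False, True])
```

any() returns bool

bool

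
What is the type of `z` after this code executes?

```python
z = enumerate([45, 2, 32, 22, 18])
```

enumerate() returns an enumerate iterator object

enumerate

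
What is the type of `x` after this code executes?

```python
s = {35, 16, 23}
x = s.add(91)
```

set.add() returns None (mutates in place)

NoneType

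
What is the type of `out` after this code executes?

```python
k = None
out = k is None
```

'is' comparison returns bool

bool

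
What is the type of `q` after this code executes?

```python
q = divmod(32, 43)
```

divmod() returns a tuple (quotient, remainder)

tuple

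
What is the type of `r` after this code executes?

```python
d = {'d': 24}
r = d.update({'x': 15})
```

dict.update() returns None

NoneType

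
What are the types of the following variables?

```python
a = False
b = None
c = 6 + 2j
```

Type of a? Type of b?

a is bool; b is NoneType

bool, NoneType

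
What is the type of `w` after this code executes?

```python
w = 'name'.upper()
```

str.upper() returns str

str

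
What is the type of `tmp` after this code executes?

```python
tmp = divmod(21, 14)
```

divmod() returns a tuple (quotient, remainder)

tuple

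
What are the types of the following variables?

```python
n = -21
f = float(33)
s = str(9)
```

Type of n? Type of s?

n is int; s is str

int, str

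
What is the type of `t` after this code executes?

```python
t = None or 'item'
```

'or' with None returns the other value ('item', str)

str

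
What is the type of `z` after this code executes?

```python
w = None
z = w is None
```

'is' comparison returns bool

bool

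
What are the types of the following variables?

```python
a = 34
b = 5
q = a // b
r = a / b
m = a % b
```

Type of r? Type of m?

int / int returns float; int % int returns int

float, int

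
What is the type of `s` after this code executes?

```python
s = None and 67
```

'and' returns first falsy value (None)

NoneType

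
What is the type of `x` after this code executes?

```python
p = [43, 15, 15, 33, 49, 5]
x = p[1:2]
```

Slicing a list always returns a list

list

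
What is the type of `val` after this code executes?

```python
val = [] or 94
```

'or' returns first truthy value (94, which is int)

int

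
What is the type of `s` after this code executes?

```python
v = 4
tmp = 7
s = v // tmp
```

int // int returns int (4 // 7 = 0)

int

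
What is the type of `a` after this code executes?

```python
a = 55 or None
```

'or' returns first truthy value (55, int)

int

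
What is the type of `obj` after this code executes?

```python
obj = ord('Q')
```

ord() returns int (Unicode code point)

int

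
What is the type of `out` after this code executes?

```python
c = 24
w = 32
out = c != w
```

Comparison operators return bool

bool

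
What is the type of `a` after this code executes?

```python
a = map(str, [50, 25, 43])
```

map() returns a map iterator object

map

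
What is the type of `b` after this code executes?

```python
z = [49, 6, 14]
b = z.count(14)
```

list.count() returns int

int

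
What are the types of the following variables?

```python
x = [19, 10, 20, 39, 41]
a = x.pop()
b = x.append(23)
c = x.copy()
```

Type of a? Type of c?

list.pop() returns the element (int); list.copy() returns list

int, list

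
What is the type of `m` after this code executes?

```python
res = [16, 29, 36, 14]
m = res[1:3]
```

Slicing a list always returns a list

list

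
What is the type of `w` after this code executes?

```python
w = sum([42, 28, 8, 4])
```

sum() of ints returns int

int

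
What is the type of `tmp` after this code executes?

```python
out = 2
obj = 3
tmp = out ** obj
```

int ** positive int returns int (2 ** 3 = 8)

int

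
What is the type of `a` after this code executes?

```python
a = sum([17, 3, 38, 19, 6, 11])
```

sum() of ints returns int

int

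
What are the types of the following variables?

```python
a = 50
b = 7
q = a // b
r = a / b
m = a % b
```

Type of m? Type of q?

int % int returns int; int // int returns int

int, int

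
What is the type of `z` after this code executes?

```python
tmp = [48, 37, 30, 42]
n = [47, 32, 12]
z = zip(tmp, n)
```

zip() returns a zip iterator object

zip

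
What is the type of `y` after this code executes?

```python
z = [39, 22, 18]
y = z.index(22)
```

list.index() returns int

int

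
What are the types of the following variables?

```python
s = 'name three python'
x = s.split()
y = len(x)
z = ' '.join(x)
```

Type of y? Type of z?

len() returns int; str.join() returns str

int, str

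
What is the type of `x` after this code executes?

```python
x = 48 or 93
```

'or' returns the first truthy value (48, which is int)

int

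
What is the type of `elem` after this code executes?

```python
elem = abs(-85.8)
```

abs() of float returns float

float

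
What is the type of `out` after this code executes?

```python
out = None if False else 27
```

Ternary: condition is False, else branch (27) taken → int

int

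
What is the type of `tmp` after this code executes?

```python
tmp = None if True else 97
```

Ternary: condition is True, if branch (None) taken → NoneType

NoneType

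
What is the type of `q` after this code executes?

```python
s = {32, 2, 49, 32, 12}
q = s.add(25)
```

set.add() returns None (mutates in place)

NoneType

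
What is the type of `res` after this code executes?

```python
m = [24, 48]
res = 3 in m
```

'in' operator returns bool

bool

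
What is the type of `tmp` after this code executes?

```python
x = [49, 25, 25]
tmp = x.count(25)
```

list.count() returns int

int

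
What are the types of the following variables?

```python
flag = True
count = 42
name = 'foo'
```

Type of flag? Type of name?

flag is bool; name is str

bool, str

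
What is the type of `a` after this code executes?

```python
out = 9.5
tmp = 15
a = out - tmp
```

float - int returns float (9.5 - 15 = -5.5)

float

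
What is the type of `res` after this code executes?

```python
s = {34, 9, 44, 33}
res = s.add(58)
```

set.add() returns None (mutates in place)

NoneType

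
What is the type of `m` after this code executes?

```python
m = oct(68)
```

oct() returns str representation

str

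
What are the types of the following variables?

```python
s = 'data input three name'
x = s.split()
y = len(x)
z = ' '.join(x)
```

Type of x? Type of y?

str.split() returns list; len() returns int

list, int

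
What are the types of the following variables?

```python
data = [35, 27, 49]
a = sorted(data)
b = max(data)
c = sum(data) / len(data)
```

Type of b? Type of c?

max of ints returns int; int / int returns float

int, float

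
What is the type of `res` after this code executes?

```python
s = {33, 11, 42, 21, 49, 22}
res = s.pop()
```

Popping from a set of ints returns int

int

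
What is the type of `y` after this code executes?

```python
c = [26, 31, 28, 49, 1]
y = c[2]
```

Indexing a list of ints returns int (c[2] = 28)

int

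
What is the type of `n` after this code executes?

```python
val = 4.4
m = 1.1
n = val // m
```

float // float returns float (floor division preserves float type)

float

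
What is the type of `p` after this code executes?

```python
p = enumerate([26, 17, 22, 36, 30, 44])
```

enumerate() returns an enumerate iterator object

enumerate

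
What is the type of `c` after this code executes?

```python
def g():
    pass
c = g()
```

A function with no return statement returns None

NoneType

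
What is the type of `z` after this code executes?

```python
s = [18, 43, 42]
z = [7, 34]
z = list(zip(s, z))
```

list(zip(...)) returns a list of tuples

list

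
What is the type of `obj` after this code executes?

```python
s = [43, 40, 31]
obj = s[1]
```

Indexing a list of ints returns int (s[1] = 40)

int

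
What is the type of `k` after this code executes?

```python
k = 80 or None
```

'or' returns first truthy value (80, int)

int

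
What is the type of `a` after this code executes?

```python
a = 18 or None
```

'or' returns first truthy value (18, int)

int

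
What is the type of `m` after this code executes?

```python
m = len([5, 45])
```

len() always returns int

int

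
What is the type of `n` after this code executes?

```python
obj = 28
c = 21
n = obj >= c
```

Comparison operators return bool

bool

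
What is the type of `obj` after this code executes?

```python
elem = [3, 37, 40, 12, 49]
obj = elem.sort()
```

list.sort() returns None (sorts in place)

NoneType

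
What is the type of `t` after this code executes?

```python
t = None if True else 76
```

Ternary: condition is True, if branch (None) taken → NoneType

NoneType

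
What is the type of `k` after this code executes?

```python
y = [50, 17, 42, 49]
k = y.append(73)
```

list.append() returns None (mutates in place)

NoneType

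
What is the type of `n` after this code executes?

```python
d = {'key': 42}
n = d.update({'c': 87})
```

dict.update() returns None

NoneType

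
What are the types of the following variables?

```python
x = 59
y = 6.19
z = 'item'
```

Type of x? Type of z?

x is int; z is str

int, str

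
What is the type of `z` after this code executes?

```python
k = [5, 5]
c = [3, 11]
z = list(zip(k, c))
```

list(zip(...)) returns a list of tuples

list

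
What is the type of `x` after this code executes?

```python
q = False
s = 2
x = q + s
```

bool + int returns int (False is 0, so 0 + 2 = 2)

int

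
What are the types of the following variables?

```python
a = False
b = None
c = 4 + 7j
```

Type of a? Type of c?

a is bool; c is complex

bool, complex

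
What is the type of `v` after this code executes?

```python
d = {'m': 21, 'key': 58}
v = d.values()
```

.values() returns a dict_values view object

dict_values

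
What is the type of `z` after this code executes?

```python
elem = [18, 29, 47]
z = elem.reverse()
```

list.reverse() returns None

NoneType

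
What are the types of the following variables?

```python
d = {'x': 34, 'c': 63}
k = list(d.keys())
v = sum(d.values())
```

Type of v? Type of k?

sum of int values returns int; list(...) returns list

int, list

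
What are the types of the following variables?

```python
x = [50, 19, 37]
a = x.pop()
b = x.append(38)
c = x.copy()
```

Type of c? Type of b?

list.copy() returns list; list.append() returns None

list, NoneType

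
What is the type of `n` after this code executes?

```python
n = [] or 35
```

'or' returns first truthy value (35, which is int)

int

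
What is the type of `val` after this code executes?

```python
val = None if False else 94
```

Ternary: condition is False, else branch (94) taken → int

int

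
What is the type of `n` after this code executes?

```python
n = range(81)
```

range() returns a range object

range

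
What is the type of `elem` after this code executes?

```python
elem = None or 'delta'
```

'or' with None returns the other value ('delta', str)

str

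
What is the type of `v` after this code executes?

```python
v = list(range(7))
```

list(range(...)) returns list

list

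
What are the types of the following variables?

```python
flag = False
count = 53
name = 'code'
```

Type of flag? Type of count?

flag is bool; count is int

bool, int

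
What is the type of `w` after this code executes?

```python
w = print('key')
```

print() returns None

NoneType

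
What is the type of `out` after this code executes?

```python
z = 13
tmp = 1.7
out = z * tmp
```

int * float returns float (13 * 1.7 = 22.1)

float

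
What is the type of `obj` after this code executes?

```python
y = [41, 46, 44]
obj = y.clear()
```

list.clear() returns None

NoneType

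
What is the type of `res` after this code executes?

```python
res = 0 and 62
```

'and' returns the first falsy value (0, which is int)

int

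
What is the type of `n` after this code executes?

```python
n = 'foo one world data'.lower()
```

str.lower() returns str

str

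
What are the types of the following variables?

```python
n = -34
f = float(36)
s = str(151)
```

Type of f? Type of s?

f is float; s is str

float, str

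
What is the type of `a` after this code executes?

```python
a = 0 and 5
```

'and' returns the first falsy value (0, which is int)

int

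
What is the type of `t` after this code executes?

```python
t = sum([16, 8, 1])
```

sum() of ints returns int

int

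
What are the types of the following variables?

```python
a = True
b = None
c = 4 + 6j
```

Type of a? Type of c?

a is bool; c is complex

bool, complex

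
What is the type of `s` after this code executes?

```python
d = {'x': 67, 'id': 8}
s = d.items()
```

dict.items() returns a dict_items view

dict_items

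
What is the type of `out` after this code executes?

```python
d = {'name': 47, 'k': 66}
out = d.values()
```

.values() returns a dict_values view object

dict_values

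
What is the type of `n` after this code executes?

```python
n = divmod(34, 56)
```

divmod() returns a tuple (quotient, remainder)

tuple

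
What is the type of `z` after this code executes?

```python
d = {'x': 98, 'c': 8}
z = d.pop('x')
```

dict.pop() returns the value (int)

int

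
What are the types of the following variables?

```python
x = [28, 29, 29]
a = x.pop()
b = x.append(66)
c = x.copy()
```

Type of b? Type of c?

list.append() returns None; list.copy() returns list

NoneType, list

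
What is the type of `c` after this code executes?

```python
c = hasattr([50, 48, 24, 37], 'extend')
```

hasattr() returns bool

bool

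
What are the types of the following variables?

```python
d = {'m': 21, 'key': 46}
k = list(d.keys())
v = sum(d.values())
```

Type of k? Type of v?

list(...) returns list; sum of int values returns int

list, int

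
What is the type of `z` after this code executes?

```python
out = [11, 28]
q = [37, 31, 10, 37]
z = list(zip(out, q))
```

list(zip(...)) returns a list of tuples

list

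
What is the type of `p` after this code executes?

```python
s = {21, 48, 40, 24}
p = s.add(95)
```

set.add() returns None (mutates in place)

NoneType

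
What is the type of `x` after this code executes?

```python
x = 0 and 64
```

'and' returns the first falsy value (0, which is int)

int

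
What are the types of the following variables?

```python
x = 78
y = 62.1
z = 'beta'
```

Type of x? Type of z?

x is int; z is str

int, str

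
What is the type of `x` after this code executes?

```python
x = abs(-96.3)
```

abs() of float returns float

float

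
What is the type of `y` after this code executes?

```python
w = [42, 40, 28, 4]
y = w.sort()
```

list.sort() returns None (sorts in place)

NoneType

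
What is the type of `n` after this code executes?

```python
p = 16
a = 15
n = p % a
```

int % int returns int (16 % 15 = 1)

int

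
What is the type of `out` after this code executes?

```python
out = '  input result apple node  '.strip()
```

str.strip() returns str

str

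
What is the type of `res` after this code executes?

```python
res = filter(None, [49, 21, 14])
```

filter() returns a filter iterator object

filter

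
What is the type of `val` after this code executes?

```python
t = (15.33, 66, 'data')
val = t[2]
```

Index 2 of tuple is 'data' which is str

str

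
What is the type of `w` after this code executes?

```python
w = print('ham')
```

print() returns None

NoneType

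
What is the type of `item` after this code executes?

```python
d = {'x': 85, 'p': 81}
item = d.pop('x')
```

dict.pop() returns the value (int)

int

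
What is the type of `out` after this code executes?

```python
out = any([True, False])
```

any() returns bool

bool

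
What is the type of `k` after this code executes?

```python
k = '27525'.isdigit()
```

str.isdigit() returns bool

bool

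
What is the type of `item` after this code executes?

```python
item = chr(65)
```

chr() returns str (single character)

str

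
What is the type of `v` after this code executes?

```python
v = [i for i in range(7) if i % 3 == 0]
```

A list comprehension [...] produces a list

list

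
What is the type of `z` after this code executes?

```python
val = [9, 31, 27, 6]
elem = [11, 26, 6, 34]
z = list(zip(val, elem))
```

list(zip(...)) returns a list of tuples

list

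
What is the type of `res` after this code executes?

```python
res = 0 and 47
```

'and' returns the first falsy value (0, which is int)

int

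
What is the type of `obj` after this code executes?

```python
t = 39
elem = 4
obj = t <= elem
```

Comparison operators return bool

bool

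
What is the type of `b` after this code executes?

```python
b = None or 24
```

'or' with None returns the other value (24, int)

int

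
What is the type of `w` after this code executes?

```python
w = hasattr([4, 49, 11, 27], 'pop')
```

hasattr() returns bool

bool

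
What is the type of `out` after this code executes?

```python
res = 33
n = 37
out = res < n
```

Comparison operators return bool

bool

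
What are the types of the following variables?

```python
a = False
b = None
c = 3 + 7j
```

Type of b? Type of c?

b is NoneType; c is complex

NoneType, complex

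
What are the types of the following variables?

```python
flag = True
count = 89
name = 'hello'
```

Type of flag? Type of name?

flag is bool; name is str

bool, str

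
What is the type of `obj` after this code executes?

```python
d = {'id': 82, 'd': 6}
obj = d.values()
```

.values() returns a dict_values view object

dict_values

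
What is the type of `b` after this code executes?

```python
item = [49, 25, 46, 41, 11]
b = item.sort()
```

list.sort() returns None (sorts in place)

NoneType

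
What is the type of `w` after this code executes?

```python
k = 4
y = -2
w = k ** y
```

int ** negative int returns float

float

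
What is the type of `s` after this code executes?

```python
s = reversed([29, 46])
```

reversed() on a list returns a list_reverseiterator

list_reverseiterator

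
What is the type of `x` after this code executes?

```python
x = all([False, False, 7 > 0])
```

all() returns bool

bool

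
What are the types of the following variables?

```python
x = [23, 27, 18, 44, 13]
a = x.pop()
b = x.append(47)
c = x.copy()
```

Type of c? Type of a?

list.copy() returns list; list.pop() returns the element (int)

list, int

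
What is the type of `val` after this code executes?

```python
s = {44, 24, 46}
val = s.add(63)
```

set.add() returns None (mutates in place)

NoneType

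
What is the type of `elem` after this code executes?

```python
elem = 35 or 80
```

'or' returns the first truthy value (35, which is int)

int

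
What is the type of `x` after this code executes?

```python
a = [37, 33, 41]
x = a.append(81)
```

list.append() returns None (mutates in place)

NoneType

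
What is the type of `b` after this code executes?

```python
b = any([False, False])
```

any() returns bool

bool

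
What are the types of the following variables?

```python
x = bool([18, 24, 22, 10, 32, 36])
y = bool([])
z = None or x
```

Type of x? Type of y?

bool() returns bool; bool() returns bool

bool, bool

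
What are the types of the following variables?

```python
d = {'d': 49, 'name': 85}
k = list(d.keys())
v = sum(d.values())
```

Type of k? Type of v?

list(...) returns list; sum of int values returns int

list, int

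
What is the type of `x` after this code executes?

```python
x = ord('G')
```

ord() returns int (Unicode code point)

int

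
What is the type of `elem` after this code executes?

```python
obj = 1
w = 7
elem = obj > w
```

Comparison operators return bool

bool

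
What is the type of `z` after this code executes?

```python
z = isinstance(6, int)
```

isinstance() returns bool

bool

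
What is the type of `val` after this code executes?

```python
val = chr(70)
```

chr() returns str (single character)

str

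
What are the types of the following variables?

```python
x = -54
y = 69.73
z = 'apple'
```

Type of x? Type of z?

x is int; z is str

int, str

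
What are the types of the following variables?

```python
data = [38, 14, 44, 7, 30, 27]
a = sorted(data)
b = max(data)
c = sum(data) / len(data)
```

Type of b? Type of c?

max of ints returns int; int / int returns float

int, float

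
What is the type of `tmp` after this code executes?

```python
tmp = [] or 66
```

'or' returns first truthy value (66, which is int)

int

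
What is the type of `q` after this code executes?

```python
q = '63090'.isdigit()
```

str.isdigit() returns bool

bool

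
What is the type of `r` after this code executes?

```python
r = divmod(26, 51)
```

divmod() returns a tuple (quotient, remainder)

tuple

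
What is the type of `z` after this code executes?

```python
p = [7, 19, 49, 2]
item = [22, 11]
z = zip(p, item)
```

zip() returns a zip iterator object

zip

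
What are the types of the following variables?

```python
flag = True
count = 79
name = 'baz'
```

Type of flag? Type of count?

flag is bool; count is int

bool, int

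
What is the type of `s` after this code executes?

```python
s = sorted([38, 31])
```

sorted() always returns list

list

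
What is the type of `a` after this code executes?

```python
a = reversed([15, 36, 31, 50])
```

reversed() on a list returns a list_reverseiterator

list_reverseiterator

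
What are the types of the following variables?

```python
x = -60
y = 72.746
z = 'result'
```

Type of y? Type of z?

y is float; z is str

float, str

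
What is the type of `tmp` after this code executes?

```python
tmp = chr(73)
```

chr() returns str (single character)

str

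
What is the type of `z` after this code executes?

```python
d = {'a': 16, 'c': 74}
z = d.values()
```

.values() returns a dict_values view object

dict_values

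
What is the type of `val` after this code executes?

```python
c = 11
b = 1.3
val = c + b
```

int + float returns float (11 + 1.3 = 12.3)

float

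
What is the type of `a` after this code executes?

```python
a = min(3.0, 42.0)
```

min() of floats returns float

float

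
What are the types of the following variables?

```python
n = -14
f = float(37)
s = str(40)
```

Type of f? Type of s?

f is float; s is str

float, str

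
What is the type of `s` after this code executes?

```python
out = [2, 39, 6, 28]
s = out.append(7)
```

list.append() returns None (mutates in place)

NoneType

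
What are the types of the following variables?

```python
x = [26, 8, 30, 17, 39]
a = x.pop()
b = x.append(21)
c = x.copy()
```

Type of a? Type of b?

list.pop() returns the element (int); list.append() returns None

int, NoneType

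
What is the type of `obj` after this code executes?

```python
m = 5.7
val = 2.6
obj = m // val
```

float // float returns float (floor division preserves float type)

float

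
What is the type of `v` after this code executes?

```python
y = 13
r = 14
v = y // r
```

int // int returns int (13 // 14 = 0)

int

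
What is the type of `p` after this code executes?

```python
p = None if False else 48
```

Ternary: condition is False, else branch (48) taken → int

int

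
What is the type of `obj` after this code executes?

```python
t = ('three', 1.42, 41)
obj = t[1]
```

Index 1 of tuple is 1.42 which is float

float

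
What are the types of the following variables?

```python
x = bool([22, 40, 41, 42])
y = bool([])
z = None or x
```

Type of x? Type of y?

bool() returns bool; bool() returns bool

bool, bool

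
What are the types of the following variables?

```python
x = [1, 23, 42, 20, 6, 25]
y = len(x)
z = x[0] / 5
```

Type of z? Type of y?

int / int returns float; len() returns int

float, int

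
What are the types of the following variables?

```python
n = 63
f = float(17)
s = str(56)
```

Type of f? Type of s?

f is float; s is str

float, str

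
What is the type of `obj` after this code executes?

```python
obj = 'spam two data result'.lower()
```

str.lower() returns str

str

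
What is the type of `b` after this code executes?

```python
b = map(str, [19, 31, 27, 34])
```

map() returns a map iterator object

map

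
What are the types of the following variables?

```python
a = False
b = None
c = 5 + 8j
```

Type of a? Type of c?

a is bool; c is complex

bool, complex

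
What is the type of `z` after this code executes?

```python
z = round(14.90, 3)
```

round() with ndigits arg returns float

float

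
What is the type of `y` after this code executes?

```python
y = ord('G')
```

ord() returns int (Unicode code point)

int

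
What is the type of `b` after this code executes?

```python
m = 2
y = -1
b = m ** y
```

int ** negative int returns float

float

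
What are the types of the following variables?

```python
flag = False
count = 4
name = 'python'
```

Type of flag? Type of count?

flag is bool; count is int

bool, int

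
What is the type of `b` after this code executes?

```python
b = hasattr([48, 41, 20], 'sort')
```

hasattr() returns bool

bool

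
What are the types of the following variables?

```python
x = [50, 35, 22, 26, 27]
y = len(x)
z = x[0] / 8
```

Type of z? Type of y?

int / int returns float; len() returns int

float, int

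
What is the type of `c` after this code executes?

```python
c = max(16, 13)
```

max() of ints returns int

int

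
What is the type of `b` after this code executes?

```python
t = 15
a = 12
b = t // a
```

int // int returns int (15 // 12 = 1)

int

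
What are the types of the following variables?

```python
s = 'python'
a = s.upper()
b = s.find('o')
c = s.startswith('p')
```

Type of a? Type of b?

str.upper() returns str; str.find() returns int

str, int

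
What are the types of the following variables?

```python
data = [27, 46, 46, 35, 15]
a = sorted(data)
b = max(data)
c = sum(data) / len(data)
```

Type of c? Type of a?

int / int returns float; sorted() returns list

float, list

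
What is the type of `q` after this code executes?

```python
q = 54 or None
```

'or' returns first truthy value (54, int)

int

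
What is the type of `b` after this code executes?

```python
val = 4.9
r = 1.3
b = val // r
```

float // float returns float (floor division preserves float type)

float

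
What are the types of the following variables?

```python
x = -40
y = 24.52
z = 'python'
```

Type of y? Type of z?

y is float; z is str

float, str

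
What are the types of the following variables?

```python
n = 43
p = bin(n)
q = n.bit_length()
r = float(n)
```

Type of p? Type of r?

bin() returns str; float() returns float

str, float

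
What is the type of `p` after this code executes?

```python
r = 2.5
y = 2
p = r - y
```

float - int returns float (2.5 - 2 = 0.5)

float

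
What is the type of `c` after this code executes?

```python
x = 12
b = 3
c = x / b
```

int / int always returns float in Python 3 (12 / 3 = 4)

float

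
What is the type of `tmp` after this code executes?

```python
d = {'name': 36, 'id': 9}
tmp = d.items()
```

dict.items() returns a dict_items view

dict_items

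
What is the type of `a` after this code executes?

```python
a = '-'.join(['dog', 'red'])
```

str.join() returns str

str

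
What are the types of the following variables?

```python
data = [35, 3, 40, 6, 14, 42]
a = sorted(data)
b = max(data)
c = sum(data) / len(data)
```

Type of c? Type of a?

int / int returns float; sorted() returns list

float, list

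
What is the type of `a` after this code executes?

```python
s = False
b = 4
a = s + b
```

bool + int returns int (False is 0, so 0 + 4 = 4)

int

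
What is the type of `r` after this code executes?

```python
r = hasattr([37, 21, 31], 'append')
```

hasattr() returns bool

bool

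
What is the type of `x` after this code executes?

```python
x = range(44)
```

range() returns a range object

range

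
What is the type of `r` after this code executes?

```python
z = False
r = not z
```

'not' always returns bool

bool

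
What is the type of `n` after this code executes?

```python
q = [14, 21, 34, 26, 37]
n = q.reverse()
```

list.reverse() returns None

NoneType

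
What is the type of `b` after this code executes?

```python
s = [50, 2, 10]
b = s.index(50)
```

list.index() returns int

int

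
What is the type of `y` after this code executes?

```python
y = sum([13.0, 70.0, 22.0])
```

sum() of floats returns float

float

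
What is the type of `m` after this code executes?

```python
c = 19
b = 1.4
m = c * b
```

int * float returns float (19 * 1.4 = 26.6)

float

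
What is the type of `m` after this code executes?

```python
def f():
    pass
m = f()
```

A function with no return statement returns None

NoneType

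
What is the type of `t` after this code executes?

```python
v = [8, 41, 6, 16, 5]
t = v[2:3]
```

Slicing a list always returns a list

list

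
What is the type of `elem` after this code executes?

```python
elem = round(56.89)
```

round() with no ndigits arg returns int

int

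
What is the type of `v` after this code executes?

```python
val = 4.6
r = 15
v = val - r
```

float - int returns float (4.6 - 15 = -10.4)

float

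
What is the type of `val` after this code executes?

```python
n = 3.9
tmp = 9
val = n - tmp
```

float - int returns float (3.9 - 9 = -5.1)

float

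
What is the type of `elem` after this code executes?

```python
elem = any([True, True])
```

any() returns bool

bool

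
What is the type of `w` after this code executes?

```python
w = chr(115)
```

chr() returns str (single character)

str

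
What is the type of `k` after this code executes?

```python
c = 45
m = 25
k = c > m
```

Comparison operators return bool

bool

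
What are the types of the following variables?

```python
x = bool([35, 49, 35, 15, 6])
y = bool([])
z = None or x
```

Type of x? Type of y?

bool() returns bool; bool() returns bool

bool, bool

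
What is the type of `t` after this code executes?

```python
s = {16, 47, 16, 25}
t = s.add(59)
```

set.add() returns None (mutates in place)

NoneType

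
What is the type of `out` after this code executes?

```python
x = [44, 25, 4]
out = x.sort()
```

list.sort() returns None (sorts in place)

NoneType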